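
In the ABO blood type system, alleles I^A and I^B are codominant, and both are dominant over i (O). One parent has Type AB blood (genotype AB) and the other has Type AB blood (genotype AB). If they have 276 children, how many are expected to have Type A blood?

Cross: AB × AB
Possible offspring genotypes: 1 AA, 2 AB, 1 BB
Blood type counts: 1 Type A, 2 Type AB, 1 Type B
Probability of Type A: 1/4
Expected count = 1/4 × 276 = 69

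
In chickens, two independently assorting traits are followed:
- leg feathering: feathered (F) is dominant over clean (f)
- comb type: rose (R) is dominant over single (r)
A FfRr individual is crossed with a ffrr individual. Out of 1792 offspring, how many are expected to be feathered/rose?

Dihybrid cross FfRr × ffrr — consider each gene separately:
leg feathering: Ff × ff → 2 Ff, 2 ff → 2 F_ : 2 ff (out of 4)
comb type: Rr × rr → 2 Rr, 2 rr → 2 R_ : 2 rr (out of 4)
Combine (counts out of 4 × 4 = 16): feathered/rose (F_R_) = 2×2 = 4; feathered/single (F_rr) = 2×2 = 4; clean/rose (ffR_) = 2×2 = 4; clean/single (ffrr) = 2×2 = 4
Phenotype counts (out of 16): 4 feathered/rose, 4 feathered/single, 4 clean/rose, 4 clean/single
feathered/rose: 4 out of 16 → fraction 1/4
Expected count = 1/4 × 1792 = 448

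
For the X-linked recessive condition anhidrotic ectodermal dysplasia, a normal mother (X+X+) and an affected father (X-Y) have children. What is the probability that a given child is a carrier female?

Cross: X+X+ × X-Y
Offspring: 2 X+X-, 2 X+Y
Probability of a carrier female: 2/4 = 1/2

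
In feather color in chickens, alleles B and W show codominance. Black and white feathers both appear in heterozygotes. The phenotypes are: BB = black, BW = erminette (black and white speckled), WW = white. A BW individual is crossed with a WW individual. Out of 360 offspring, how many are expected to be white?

Punnett square for BW × WW:
Offspring genotypes: 2 BW, 2 WW
Phenotype counts: 2 erminette (black and white speckled), 2 white
white: 2 out of 4 → fraction 1/2
Expected count = 1/2 × 360 = 180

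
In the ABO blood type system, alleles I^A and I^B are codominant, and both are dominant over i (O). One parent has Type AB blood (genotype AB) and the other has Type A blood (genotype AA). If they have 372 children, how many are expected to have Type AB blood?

Cross: AB × AA
Possible offspring genotypes: 2 AA, 2 AB
Blood type counts: 2 Type A, 2 Type AB
Probability of Type AB: 2/4 = 1/2
Expected count = 1/2 × 372 = 186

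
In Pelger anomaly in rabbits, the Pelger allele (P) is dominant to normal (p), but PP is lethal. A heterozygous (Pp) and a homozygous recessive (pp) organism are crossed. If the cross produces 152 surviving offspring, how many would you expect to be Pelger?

Cross: Pp × pp
Punnett square offspring (before lethality): 2 Pp, 2 pp
No PP offspring are produced in this cross.
Pelger: 2 out of 4 → fraction 1/2
Expected count = 1/2 × 152 = 76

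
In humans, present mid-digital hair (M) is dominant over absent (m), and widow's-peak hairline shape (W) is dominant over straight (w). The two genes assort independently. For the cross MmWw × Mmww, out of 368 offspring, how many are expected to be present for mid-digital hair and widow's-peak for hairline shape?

Dihybrid cross MmWw × Mmww — consider each gene separately:
mid-digital hair: Mm × Mm → 1 MM, 2 Mm, 1 mm → 3 M_ : 1 mm (out of 4)
hairline shape: Ww × ww → 2 Ww, 2 ww → 2 W_ : 2 ww (out of 4)
Looking for: present (M_) and widow's-peak (W_)
P(present) = 3/4, P(widow's-peak) = 2/4
P(both) = 3/4 × 2/4 = 6/16 = 3/8
Expected count = 3/8 × 368 = 138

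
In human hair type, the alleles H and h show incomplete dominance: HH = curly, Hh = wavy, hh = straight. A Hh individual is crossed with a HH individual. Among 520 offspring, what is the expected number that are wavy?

Punnett square for Hh × HH:
Offspring genotypes: 2 HH, 2 Hh
Phenotype counts: 2 curly, 2 wavy
wavy: 2 out of 4 → fraction 1/2
Expected count = 1/2 × 520 = 260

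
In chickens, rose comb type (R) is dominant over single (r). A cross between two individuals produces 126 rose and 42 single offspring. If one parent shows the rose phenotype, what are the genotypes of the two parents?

Observed offspring: 126 rose, 42 single
The observed ratio simplifies to 3:1. Single (rr) offspring appear, so each parent must contribute one r allele. The parent stated to show rose carries R, so it is Rr. The other parent is then either Rr or rr: Rr × rr would give a 1:1 split, whereas Rr × Rr gives 3:1 — matching the data. So both parents are heterozygous (Rr × Rr).
Parent genotypes: Rr × Rr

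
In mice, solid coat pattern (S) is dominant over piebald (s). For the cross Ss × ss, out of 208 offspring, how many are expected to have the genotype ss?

Punnett square for Ss × ss:
Offspring genotypes: 2 Ss, 2 ss
Total offspring: 4
Count with target: 2
Probability: 2/4 = 1/2
Expected count = 1/2 × 208 = 104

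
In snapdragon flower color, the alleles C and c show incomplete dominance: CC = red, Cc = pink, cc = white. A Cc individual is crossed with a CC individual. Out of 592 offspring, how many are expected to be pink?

Punnett square for Cc × CC:
Offspring genotypes: 2 CC, 2 Cc
Phenotype counts: 2 red, 2 pink
pink: 2 out of 4 → fraction 1/2
Expected count = 1/2 × 592 = 296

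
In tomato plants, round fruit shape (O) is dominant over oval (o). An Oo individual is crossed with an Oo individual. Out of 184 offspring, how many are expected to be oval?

Punnett square for Oo × Oo:
Offspring genotypes: 1 OO, 2 Oo, 1 oo
round: 3, oval: 1
oval: 1 out of 4 → fraction 1/4
Expected count = 1/4 × 184 = 46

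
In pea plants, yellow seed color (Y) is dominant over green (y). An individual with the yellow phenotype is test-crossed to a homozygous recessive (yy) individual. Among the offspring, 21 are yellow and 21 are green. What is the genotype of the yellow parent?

Test cross: ? × yy
Offspring: 21 yellow, 21 green — approximately 1:1.
A 1:1 ratio in a test cross indicates the unknown parent is heterozygous (Yy).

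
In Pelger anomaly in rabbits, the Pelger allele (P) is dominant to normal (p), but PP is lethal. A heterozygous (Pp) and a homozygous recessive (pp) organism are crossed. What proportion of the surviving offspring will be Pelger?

Cross: Pp × pp
Punnett square offspring (before lethality): 2 Pp, 2 pp
No PP offspring are produced in this cross.
Pelger: 2 out of 4
Probability: 2/4 = 1/2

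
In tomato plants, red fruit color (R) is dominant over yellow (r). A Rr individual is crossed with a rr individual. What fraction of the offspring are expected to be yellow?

Punnett square for Rr × rr:
Offspring genotypes: 2 Rr, 2 rr
red: 2, yellow: 2
yellow: 2 out of 4
Probability: 2/4 = 1/2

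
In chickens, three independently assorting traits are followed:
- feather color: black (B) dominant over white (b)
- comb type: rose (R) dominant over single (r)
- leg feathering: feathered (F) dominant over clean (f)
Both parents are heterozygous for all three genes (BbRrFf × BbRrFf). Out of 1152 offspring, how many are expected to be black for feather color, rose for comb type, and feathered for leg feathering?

Trihybrid cross: BbRrFf × BbRrFf
Each trait segregates independently with a 3:1 phenotypic ratio, so each gene contributes 3/4 (dominant) or 1/4 (recessive).
Target: black (feather color), rose (comb type), feathered (leg feathering)
Probability = product of independent per-trait probabilities
= 3/4 × 3/4 × 3/4 = 27/64
Expected count = 27/64 × 1152 = 486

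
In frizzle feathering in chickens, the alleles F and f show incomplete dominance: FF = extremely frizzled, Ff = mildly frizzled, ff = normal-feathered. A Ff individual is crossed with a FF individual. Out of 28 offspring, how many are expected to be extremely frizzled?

Punnett square for Ff × FF:
Offspring genotypes: 2 FF, 2 Ff
Phenotype counts: 2 extremely frizzled, 2 mildly frizzled
extremely frizzled: 2 out of 4 → fraction 1/2
Expected count = 1/2 × 28 = 14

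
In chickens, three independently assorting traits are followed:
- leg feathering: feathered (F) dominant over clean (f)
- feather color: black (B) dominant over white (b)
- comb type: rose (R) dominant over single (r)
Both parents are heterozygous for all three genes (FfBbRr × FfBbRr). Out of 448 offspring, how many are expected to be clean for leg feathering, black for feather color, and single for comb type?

Trihybrid cross: FfBbRr × FfBbRr
Each trait segregates independently with a 3:1 phenotypic ratio, so each gene contributes 3/4 (dominant) or 1/4 (recessive).
Target: clean (leg feathering), black (feather color), single (comb type)
Probability = product of independent per-trait probabilities
= 1/4 × 3/4 × 1/4 = 3/64
Expected count = 3/64 × 448 = 21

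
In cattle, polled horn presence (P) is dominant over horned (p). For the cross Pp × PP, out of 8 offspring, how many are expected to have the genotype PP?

Punnett square for Pp × PP:
Offspring genotypes: 2 PP, 2 Pp
Total offspring: 4
Count with target: 2
Probability: 2/4 = 1/2
Expected count = 1/2 × 8 = 4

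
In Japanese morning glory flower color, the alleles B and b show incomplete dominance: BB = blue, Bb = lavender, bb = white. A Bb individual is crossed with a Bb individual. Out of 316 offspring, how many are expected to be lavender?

Punnett square for Bb × Bb:
Offspring genotypes: 1 BB, 2 Bb, 1 bb
Phenotype counts: 1 blue, 2 lavender, 1 white
lavender: 2 out of 4 → fraction 1/2
Expected count = 1/2 × 316 = 158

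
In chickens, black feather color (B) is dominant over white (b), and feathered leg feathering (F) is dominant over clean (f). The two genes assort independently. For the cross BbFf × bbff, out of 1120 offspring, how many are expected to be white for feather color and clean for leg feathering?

Dihybrid cross BbFf × bbff — consider each gene separately:
feather color: Bb × bb → 2 Bb, 2 bb → 2 B_ : 2 bb (out of 4)
leg feathering: Ff × ff → 2 Ff, 2 ff → 2 F_ : 2 ff (out of 4)
Looking for: white (bb) and clean (ff)
P(white) = 2/4, P(clean) = 2/4
P(both) = 2/4 × 2/4 = 4/16 = 1/4
Expected count = 1/4 × 1120 = 280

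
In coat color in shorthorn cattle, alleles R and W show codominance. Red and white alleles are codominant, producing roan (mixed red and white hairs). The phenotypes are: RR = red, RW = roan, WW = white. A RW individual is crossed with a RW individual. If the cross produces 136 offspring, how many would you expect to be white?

Punnett square for RW × RW:
Offspring genotypes: 1 RR, 2 RW, 1 WW
Phenotype counts: 1 red, 2 roan, 1 white
white: 1 out of 4 → fraction 1/4
Expected count = 1/4 × 136 = 34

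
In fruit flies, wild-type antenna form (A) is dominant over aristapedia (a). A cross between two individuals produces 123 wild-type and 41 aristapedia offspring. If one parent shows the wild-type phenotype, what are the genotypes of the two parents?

Observed offspring: 123 wild-type, 41 aristapedia
The observed ratio simplifies to 3:1. Aristapedia (aa) offspring appear, so each parent must contribute one a allele. The parent stated to show wild-type carries A, so it is Aa. The other parent is then either Aa or aa: Aa × aa would give a 1:1 split, whereas Aa × Aa gives 3:1 — matching the data. So both parents are heterozygous (Aa × Aa).
Parent genotypes: Aa × Aa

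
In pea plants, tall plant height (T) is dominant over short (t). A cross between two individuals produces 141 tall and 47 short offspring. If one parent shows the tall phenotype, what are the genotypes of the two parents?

Observed offspring: 141 tall, 47 short
The observed ratio simplifies to 3:1. Short (tt) offspring appear, so each parent must contribute one t allele. The parent stated to show tall carries T, so it is Tt. The other parent is then either Tt or tt: Tt × tt would give a 1:1 split, whereas Tt × Tt gives 3:1 — matching the data. So both parents are heterozygous (Tt × Tt).
Parent genotypes: Tt × Tt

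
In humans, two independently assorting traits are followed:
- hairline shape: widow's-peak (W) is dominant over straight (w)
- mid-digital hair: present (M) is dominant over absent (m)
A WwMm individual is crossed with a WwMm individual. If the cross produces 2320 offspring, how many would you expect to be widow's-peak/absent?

Dihybrid cross WwMm × WwMm — consider each gene separately:
hairline shape: Ww × Ww → 1 WW, 2 Ww, 1 ww → 3 W_ : 1 ww (out of 4)
mid-digital hair: Mm × Mm → 1 MM, 2 Mm, 1 mm → 3 M_ : 1 mm (out of 4)
Combine (counts out of 4 × 4 = 16): widow's-peak/present (W_M_) = 3×3 = 9; widow's-peak/absent (W_mm) = 3×1 = 3; straight/present (wwM_) = 1×3 = 3; straight/absent (wwmm) = 1×1 = 1
Phenotype counts (out of 16): 9 widow's-peak/present, 3 widow's-peak/absent, 3 straight/present, 1 straight/absent
widow's-peak/absent: 3 out of 16 → fraction 3/16
Expected count = 3/16 × 2320 = 435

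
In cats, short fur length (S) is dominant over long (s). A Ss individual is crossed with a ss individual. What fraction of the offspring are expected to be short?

Punnett square for Ss × ss:
Offspring genotypes: 2 Ss, 2 ss
short: 2, long: 2
short: 2 out of 4
Probability: 2/4 = 1/2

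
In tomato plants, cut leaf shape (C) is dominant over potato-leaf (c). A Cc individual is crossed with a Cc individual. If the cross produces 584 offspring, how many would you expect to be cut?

Punnett square for Cc × Cc:
Offspring genotypes: 1 CC, 2 Cc, 1 cc
cut: 3, potato-leaf: 1
cut: 3 out of 4 → fraction 3/4
Expected count = 3/4 × 584 = 438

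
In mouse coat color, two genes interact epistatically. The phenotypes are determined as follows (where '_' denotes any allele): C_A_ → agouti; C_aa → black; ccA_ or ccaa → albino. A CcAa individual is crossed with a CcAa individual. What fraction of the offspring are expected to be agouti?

Cross: CcAa × CcAa — consider each gene separately:
C gene: Cc × Cc → 1 CC, 2 Cc, 1 cc → 3 C_ : 1 cc (out of 4)
A gene: Aa × Aa → 1 AA, 2 Aa, 1 aa → 3 A_ : 1 aa (out of 4)
Genotype classes (out of 4 × 4 = 16): C_A_ = 3×3 = 9; C_aa = 3×1 = 3; ccA_ = 1×3 = 3; ccaa = 1×1 = 1
Apply the phenotype rules: C_A_ (9) → agouti; C_aa (3) → black; ccA_ (3) + ccaa (1) → albino
Phenotype counts (out of 16): 9 agouti, 3 black, 4 albino
agouti: 9 out of 16
Probability: 9/16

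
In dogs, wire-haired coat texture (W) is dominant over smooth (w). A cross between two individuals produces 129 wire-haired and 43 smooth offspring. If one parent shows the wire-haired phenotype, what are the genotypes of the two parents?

Observed offspring: 129 wire-haired, 43 smooth
The observed ratio simplifies to 3:1. Smooth (ww) offspring appear, so each parent must contribute one w allele. The parent stated to show wire-haired carries W, so it is Ww. The other parent is then either Ww or ww: Ww × ww would give a 1:1 split, whereas Ww × Ww gives 3:1 — matching the data. So both parents are heterozygous (Ww × Ww).
Parent genotypes: Ww × Ww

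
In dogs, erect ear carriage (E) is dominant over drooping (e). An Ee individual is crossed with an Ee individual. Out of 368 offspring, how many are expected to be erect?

Punnett square for Ee × Ee:
Offspring genotypes: 1 EE, 2 Ee, 1 ee
erect: 3, drooping: 1
erect: 3 out of 4 → fraction 3/4
Expected count = 3/4 × 368 = 276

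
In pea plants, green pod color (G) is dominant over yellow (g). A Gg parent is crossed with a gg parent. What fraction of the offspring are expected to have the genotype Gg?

Punnett square for Gg × gg:
Offspring genotypes: 2 Gg, 2 gg
Total offspring: 4
Count with target: 2
Probability: 2/4 = 1/2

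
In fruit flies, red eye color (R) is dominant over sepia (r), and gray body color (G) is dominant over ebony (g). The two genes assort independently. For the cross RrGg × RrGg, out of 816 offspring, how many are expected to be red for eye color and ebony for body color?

Dihybrid cross RrGg × RrGg — consider each gene separately:
eye color: Rr × Rr → 1 RR, 2 Rr, 1 rr → 3 R_ : 1 rr (out of 4)
body color: Gg × Gg → 1 GG, 2 Gg, 1 gg → 3 G_ : 1 gg (out of 4)
Looking for: red (R_) and ebony (gg)
P(red) = 3/4, P(ebony) = 1/4
P(both) = 3/4 × 1/4 = 3/16
Expected count = 3/16 × 816 = 153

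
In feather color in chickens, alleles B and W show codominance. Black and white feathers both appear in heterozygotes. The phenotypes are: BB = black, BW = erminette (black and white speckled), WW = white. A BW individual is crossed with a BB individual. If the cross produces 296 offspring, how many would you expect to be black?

Punnett square for BW × BB:
Offspring genotypes: 2 BB, 2 BW
Phenotype counts: 2 black, 2 erminette (black and white speckled)
black: 2 out of 4 → fraction 1/2
Expected count = 1/2 × 296 = 148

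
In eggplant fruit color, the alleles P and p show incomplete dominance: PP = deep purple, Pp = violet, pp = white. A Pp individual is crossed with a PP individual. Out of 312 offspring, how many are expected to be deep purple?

Punnett square for Pp × PP:
Offspring genotypes: 2 PP, 2 Pp
Phenotype counts: 2 deep purple, 2 violet
deep purple: 2 out of 4 → fraction 1/2
Expected count = 1/2 × 312 = 156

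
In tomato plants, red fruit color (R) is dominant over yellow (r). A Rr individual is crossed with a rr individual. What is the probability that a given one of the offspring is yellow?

Punnett square for Rr × rr:
Offspring genotypes: 2 Rr, 2 rr
red: 2, yellow: 2
yellow: 2 out of 4
Probability: 2/4 = 1/2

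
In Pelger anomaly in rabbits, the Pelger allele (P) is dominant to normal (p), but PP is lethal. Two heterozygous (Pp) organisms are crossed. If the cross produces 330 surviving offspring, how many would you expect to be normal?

Cross: Pp × Pp
Punnett square offspring (before lethality): 1 PP, 2 Pp, 1 pp
The PP genotype is lethal (embryos die); surviving offspring: 2 Pp, 1 pp
normal: 1 out of 3 → fraction 1/3
Expected count = 1/3 × 330 = 110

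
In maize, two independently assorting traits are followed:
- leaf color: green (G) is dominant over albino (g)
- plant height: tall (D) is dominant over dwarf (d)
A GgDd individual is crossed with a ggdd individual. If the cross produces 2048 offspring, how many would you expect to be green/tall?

Dihybrid cross GgDd × ggdd — consider each gene separately:
leaf color: Gg × gg → 2 Gg, 2 gg → 2 G_ : 2 gg (out of 4)
plant height: Dd × dd → 2 Dd, 2 dd → 2 D_ : 2 dd (out of 4)
Combine (counts out of 4 × 4 = 16): green/tall (G_D_) = 2×2 = 4; green/dwarf (G_dd) = 2×2 = 4; albino/tall (ggD_) = 2×2 = 4; albino/dwarf (ggdd) = 2×2 = 4
Phenotype counts (out of 16): 4 green/tall, 4 green/dwarf, 4 albino/tall, 4 albino/dwarf
green/tall: 4 out of 16 → fraction 1/4
Expected count = 1/4 × 2048 = 512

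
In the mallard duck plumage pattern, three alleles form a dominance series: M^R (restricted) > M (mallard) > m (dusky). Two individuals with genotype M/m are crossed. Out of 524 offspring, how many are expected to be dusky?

Cross: M/m × M/m
Allele dominance: M^R > M > m
Offspring genotypes: 1 M/M, 2 M/m, 1 m/m
Phenotype counts: 3 mallard, 1 dusky
dusky: 1 out of 4 → fraction 1/4
Expected count = 1/4 × 524 = 131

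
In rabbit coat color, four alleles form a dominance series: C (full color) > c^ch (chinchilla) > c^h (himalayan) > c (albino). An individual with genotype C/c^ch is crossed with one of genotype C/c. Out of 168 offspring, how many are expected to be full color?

Cross: C/c^ch × C/c
Allele dominance: C > c^ch > c^h > c
Offspring genotypes: 1 C/C, 1 C/c, 1 C/c^ch, 1 c^ch/c
Phenotype counts: 3 full color, 1 chinchilla
full color: 3 out of 4 → fraction 3/4
Expected count = 3/4 × 168 = 126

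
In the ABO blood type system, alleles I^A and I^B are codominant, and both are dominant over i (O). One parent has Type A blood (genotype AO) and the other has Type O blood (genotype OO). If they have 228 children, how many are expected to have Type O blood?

Cross: AO × OO
Possible offspring genotypes: 2 AO, 2 OO
Blood type counts: 2 Type A, 2 Type O
Probability of Type O: 2/4 = 1/2
Expected count = 1/2 × 228 = 114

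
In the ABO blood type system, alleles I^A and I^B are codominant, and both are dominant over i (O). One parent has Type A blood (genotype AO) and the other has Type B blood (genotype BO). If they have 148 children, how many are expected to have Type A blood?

Cross: AO × BO
Possible offspring genotypes: 1 AB, 1 AO, 1 BO, 1 OO
Blood type counts: 1 Type AB, 1 Type A, 1 Type B, 1 Type O
Probability of Type A: 1/4
Expected count = 1/4 × 148 = 37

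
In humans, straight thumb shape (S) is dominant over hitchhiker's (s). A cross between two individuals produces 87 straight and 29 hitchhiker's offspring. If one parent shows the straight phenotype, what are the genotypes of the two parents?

Observed offspring: 87 straight, 29 hitchhiker's
The observed ratio simplifies to 3:1. Hitchhiker's (ss) offspring appear, so each parent must contribute one s allele. The parent stated to show straight carries S, so it is Ss. The other parent is then either Ss or ss: Ss × ss would give a 1:1 split, whereas Ss × Ss gives 3:1 — matching the data. So both parents are heterozygous (Ss × Ss).
Parent genotypes: Ss × Ss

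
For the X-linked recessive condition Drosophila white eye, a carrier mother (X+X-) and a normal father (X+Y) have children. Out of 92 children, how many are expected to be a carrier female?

Cross: X+X- × X+Y
Offspring: 1 X+X+, 1 X+Y, 1 X+X-, 1 X-Y
Probability of a carrier female: 1/4
Expected count = 1/4 × 92 = 23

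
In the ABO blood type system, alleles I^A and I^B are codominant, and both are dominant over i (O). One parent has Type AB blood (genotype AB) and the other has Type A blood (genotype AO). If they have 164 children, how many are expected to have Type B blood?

Cross: AB × AO
Possible offspring genotypes: 1 AA, 1 AO, 1 AB, 1 BO
Blood type counts: 2 Type A, 1 Type AB, 1 Type B
Probability of Type B: 1/4
Expected count = 1/4 × 164 = 41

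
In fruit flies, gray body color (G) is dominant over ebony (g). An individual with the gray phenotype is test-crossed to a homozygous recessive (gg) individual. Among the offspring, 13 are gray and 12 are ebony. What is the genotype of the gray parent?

Test cross: ? × gg
Offspring: 13 gray, 12 ebony — approximately 1:1.
A 1:1 ratio in a test cross indicates the unknown parent is heterozygous (Gg).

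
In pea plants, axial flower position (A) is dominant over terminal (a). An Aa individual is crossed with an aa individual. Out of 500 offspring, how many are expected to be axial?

Punnett square for Aa × aa:
Offspring genotypes: 2 Aa, 2 aa
axial: 2, terminal: 2
axial: 2 out of 4 → fraction 1/2
Expected count = 1/2 × 500 = 250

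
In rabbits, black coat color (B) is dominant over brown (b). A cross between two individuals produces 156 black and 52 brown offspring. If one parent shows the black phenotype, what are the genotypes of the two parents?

Observed offspring: 156 black, 52 brown
The observed ratio simplifies to 3:1. Brown (bb) offspring appear, so each parent must contribute one b allele. The parent stated to show black carries B, so it is Bb. The other parent is then either Bb or bb: Bb × bb would give a 1:1 split, whereas Bb × Bb gives 3:1 — matching the data. So both parents are heterozygous (Bb × Bb).
Parent genotypes: Bb × Bb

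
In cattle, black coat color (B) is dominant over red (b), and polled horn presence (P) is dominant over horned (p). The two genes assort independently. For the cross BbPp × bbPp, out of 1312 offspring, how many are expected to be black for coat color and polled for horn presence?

Dihybrid cross BbPp × bbPp — consider each gene separately:
coat color: Bb × bb → 2 Bb, 2 bb → 2 B_ : 2 bb (out of 4)
horn presence: Pp × Pp → 1 PP, 2 Pp, 1 pp → 3 P_ : 1 pp (out of 4)
Looking for: black (B_) and polled (P_)
P(black) = 2/4, P(polled) = 3/4
P(both) = 2/4 × 3/4 = 6/16 = 3/8
Expected count = 3/8 × 1312 = 492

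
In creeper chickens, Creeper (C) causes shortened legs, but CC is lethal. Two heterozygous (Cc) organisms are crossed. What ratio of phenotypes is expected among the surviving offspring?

Cross: Cc × Cc
Punnett square offspring (before lethality): 1 CC, 2 Cc, 1 cc
The CC genotype is lethal (embryos die); surviving offspring: 2 Cc, 1 cc
Ratio: 2 creeper : 1 normal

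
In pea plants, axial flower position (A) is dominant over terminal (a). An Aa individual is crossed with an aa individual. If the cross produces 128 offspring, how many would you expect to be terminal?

Punnett square for Aa × aa:
Offspring genotypes: 2 Aa, 2 aa
axial: 2, terminal: 2
terminal: 2 out of 4 → fraction 1/2
Expected count = 1/2 × 128 = 64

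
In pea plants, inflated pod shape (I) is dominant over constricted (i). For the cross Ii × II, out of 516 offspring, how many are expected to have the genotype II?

Punnett square for Ii × II:
Offspring genotypes: 2 II, 2 Ii
Total offspring: 4
Count with target: 2
Probability: 2/4 = 1/2
Expected count = 1/2 × 516 = 258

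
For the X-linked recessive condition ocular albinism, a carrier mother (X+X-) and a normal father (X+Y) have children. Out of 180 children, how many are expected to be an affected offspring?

Cross: X+X- × X+Y
Offspring: 1 X+X+, 1 X+Y, 1 X+X-, 1 X-Y
Probability of an affected offspring: 1/4
Expected count = 1/4 × 180 = 45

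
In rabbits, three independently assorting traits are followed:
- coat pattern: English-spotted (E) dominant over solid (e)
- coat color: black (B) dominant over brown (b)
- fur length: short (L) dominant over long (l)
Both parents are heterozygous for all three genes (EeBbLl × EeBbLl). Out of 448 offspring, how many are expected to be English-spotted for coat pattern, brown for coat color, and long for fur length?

Trihybrid cross: EeBbLl × EeBbLl
Each trait segregates independently with a 3:1 phenotypic ratio, so each gene contributes 3/4 (dominant) or 1/4 (recessive).
Target: English-spotted (coat pattern), brown (coat color), long (fur length)
Probability = product of independent per-trait probabilities
= 3/4 × 1/4 × 1/4 = 3/64
Expected count = 3/64 × 448 = 21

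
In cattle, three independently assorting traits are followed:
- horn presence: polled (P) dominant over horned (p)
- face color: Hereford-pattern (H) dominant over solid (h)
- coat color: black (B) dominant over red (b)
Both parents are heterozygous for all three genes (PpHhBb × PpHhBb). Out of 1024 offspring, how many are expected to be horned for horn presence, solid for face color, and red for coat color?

Trihybrid cross: PpHhBb × PpHhBb
Each trait segregates independently with a 3:1 phenotypic ratio, so each gene contributes 3/4 (dominant) or 1/4 (recessive).
Target: horned (horn presence), solid (face color), red (coat color)
Probability = product of independent per-trait probabilities
= 1/4 × 1/4 × 1/4 = 1/64
Expected count = 1/64 × 1024 = 16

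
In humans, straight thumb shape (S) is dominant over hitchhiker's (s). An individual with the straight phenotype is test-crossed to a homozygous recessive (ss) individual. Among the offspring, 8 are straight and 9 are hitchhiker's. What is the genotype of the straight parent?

Test cross: ? × ss
Offspring: 8 straight, 9 hitchhiker's — approximately 1:1.
A 1:1 ratio in a test cross indicates the unknown parent is heterozygous (Ss).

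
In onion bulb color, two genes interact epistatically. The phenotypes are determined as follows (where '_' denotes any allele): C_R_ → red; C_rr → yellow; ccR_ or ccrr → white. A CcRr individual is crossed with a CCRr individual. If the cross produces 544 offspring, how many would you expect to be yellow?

Cross: CcRr × CCRr — consider each gene separately:
C gene: Cc × CC → 2 CC, 2 Cc → 4 C_ (out of 4)
R gene: Rr × Rr → 1 RR, 2 Rr, 1 rr → 3 R_ : 1 rr (out of 4)
Genotype classes (out of 4 × 4 = 16): C_R_ = 4×3 = 12; C_rr = 4×1 = 4
Apply the phenotype rules: C_R_ (12) → red; C_rr (4) → yellow
Phenotype counts (out of 16): 12 red, 4 yellow
yellow: 4 out of 16 → fraction 1/4
Expected count = 1/4 × 544 = 136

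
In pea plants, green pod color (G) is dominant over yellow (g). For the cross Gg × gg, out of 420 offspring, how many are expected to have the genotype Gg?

Punnett square for Gg × gg:
Offspring genotypes: 2 Gg, 2 gg
Total offspring: 4
Count with target: 2
Probability: 2/4 = 1/2
Expected count = 1/2 × 420 = 210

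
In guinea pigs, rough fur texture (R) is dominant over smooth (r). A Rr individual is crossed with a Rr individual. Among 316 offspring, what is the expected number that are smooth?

Punnett square for Rr × Rr:
Offspring genotypes: 1 RR, 2 Rr, 1 rr
rough: 3, smooth: 1
smooth: 1 out of 4 → fraction 1/4
Expected count = 1/4 × 316 = 79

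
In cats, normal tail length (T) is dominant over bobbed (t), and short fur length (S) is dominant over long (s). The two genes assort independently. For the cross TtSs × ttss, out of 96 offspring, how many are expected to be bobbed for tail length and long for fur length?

Dihybrid cross TtSs × ttss — consider each gene separately:
tail length: Tt × tt → 2 Tt, 2 tt → 2 T_ : 2 tt (out of 4)
fur length: Ss × ss → 2 Ss, 2 ss → 2 S_ : 2 ss (out of 4)
Looking for: bobbed (tt) and long (ss)
P(bobbed) = 2/4, P(long) = 2/4
P(both) = 2/4 × 2/4 = 4/16 = 1/4
Expected count = 1/4 × 96 = 24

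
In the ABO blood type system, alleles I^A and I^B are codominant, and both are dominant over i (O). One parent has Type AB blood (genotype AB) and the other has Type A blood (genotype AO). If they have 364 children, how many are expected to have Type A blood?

Cross: AB × AO
Possible offspring genotypes: 1 AA, 1 AO, 1 AB, 1 BO
Blood type counts: 2 Type A, 1 Type AB, 1 Type B
Probability of Type A: 2/4 = 1/2
Expected count = 1/2 × 364 = 182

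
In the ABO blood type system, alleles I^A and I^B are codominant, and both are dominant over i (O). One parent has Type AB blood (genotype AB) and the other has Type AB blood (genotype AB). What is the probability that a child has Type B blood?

Cross: AB × AB
Possible offspring genotypes: 1 AA, 2 AB, 1 BB
Blood type counts: 1 Type A, 2 Type AB, 1 Type B
Probability of Type B: 1/4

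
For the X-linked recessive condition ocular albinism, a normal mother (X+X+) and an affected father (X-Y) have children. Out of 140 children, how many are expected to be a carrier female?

Cross: X+X+ × X-Y
Offspring: 2 X+X-, 2 X+Y
Probability of a carrier female: 2/4 = 1/2
Expected count = 1/2 × 140 = 70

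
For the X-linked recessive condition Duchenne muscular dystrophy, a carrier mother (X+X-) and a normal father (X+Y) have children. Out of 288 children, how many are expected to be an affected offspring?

Cross: X+X- × X+Y
Offspring: 1 X+X+, 1 X+Y, 1 X+X-, 1 X-Y
Probability of an affected offspring: 1/4
Expected count = 1/4 × 288 = 72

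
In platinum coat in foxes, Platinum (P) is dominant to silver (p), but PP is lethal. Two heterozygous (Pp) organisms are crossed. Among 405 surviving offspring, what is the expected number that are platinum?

Cross: Pp × Pp
Punnett square offspring (before lethality): 1 PP, 2 Pp, 1 pp
The PP genotype is lethal (embryos die); surviving offspring: 2 Pp, 1 pp
platinum: 2 out of 3 → fraction 2/3
Expected count = 2/3 × 405 = 270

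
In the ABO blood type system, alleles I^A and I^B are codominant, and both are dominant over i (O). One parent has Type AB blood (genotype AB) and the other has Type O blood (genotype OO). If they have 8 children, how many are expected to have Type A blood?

Cross: AB × OO
Possible offspring genotypes: 2 AO, 2 BO
Blood type counts: 2 Type A, 2 Type B
Probability of Type A: 2/4 = 1/2
Expected count = 1/2 × 8 = 4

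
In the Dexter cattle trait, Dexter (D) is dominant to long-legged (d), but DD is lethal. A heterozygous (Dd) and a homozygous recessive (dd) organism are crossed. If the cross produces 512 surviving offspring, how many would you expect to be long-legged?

Cross: Dd × dd
Punnett square offspring (before lethality): 2 Dd, 2 dd
No DD offspring are produced in this cross.
long-legged: 2 out of 4 → fraction 1/2
Expected count = 1/2 × 512 = 256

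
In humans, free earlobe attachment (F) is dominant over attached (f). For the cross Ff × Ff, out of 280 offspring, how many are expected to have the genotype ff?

Punnett square for Ff × Ff:
Offspring genotypes: 1 FF, 2 Ff, 1 ff
Total offspring: 4
Count with target: 1
Probability: 1/4
Expected count = 1/4 × 280 = 70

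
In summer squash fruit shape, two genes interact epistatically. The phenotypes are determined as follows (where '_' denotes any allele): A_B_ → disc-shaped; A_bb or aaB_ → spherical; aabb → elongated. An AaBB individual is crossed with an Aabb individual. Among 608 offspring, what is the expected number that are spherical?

Cross: AaBB × Aabb — consider each gene separately:
A gene: Aa × Aa → 1 AA, 2 Aa, 1 aa → 3 A_ : 1 aa (out of 4)
B gene: BB × bb → 4 Bb → 4 B_ (out of 4)
Genotype classes (out of 4 × 4 = 16): A_B_ = 3×4 = 12; aaB_ = 1×4 = 4
Apply the phenotype rules: A_B_ (12) → disc-shaped; aaB_ (4) → spherical
Phenotype counts (out of 16): 12 disc-shaped, 4 spherical
spherical: 4 out of 16 → fraction 1/4
Expected count = 1/4 × 608 = 152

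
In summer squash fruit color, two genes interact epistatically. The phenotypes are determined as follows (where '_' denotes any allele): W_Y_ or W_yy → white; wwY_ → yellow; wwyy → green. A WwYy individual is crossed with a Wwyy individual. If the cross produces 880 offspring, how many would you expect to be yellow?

Cross: WwYy × Wwyy — consider each gene separately:
W gene: Ww × Ww → 1 WW, 2 Ww, 1 ww → 3 W_ : 1 ww (out of 4)
Y gene: Yy × yy → 2 Yy, 2 yy → 2 Y_ : 2 yy (out of 4)
Genotype classes (out of 4 × 4 = 16): W_Y_ = 3×2 = 6; W_yy = 3×2 = 6; wwY_ = 1×2 = 2; wwyy = 1×2 = 2
Apply the phenotype rules: W_Y_ (6) + W_yy (6) → white; wwY_ (2) → yellow; wwyy (2) → green
Phenotype counts (out of 16): 12 white, 2 yellow, 2 green
yellow: 2 out of 16 → fraction 1/8
Expected count = 1/8 × 880 = 110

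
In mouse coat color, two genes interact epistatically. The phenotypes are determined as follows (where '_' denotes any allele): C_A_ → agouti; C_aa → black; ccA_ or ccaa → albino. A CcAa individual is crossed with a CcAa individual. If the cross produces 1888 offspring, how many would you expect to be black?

Cross: CcAa × CcAa — consider each gene separately:
C gene: Cc × Cc → 1 CC, 2 Cc, 1 cc → 3 C_ : 1 cc (out of 4)
A gene: Aa × Aa → 1 AA, 2 Aa, 1 aa → 3 A_ : 1 aa (out of 4)
Genotype classes (out of 4 × 4 = 16): C_A_ = 3×3 = 9; C_aa = 3×1 = 3; ccA_ = 1×3 = 3; ccaa = 1×1 = 1
Apply the phenotype rules: C_A_ (9) → agouti; C_aa (3) → black; ccA_ (3) + ccaa (1) → albino
Phenotype counts (out of 16): 9 agouti, 3 black, 4 albino
black: 3 out of 16 → fraction 3/16
Expected count = 3/16 × 1888 = 354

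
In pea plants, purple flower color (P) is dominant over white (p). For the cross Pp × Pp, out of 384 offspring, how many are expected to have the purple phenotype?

Punnett square for Pp × Pp:
Offspring genotypes: 1 PP, 2 Pp, 1 pp
Total offspring: 4
Count with target: 3
Probability: 3/4
Expected count = 3/4 × 384 = 288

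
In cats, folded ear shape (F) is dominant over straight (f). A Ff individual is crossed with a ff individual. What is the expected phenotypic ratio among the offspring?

Punnett square for Ff × ff:
Offspring genotypes: 2 Ff, 2 ff
folded: 2, straight: 2
Ratio: 1:1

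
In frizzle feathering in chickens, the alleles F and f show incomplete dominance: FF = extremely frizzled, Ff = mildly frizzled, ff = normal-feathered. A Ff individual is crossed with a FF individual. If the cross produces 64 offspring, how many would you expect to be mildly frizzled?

Punnett square for Ff × FF:
Offspring genotypes: 2 FF, 2 Ff
Phenotype counts: 2 extremely frizzled, 2 mildly frizzled
mildly frizzled: 2 out of 4 → fraction 1/2
Expected count = 1/2 × 64 = 32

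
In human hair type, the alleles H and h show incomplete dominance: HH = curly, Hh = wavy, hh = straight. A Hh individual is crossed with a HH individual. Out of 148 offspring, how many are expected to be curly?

Punnett square for Hh × HH:
Offspring genotypes: 2 HH, 2 Hh
Phenotype counts: 2 curly, 2 wavy
curly: 2 out of 4 → fraction 1/2
Expected count = 1/2 × 148 = 74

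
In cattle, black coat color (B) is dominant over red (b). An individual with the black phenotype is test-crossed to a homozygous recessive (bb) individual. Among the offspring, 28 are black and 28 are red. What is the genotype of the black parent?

Test cross: ? × bb
Offspring: 28 black, 28 red — approximately 1:1.
A 1:1 ratio in a test cross indicates the unknown parent is heterozygous (Bb).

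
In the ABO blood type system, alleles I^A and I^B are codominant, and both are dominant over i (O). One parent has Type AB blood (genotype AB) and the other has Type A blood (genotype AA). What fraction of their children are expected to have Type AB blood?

Cross: AB × AA
Possible offspring genotypes: 2 AA, 2 AB
Blood type counts: 2 Type A, 2 Type AB
Probability of Type AB: 2/4 = 1/2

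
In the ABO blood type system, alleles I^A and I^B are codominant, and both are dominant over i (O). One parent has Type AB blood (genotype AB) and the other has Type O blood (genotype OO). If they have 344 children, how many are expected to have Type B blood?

Cross: AB × OO
Possible offspring genotypes: 2 AO, 2 BO
Blood type counts: 2 Type A, 2 Type B
Probability of Type B: 2/4 = 1/2
Expected count = 1/2 × 344 = 172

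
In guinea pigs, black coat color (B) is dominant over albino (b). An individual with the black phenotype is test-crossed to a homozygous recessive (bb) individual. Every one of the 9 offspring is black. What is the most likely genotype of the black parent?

Test cross: ? × bb
All offspring are black.
If the unknown parent were heterozygous (Bb), about half of 9 offspring would be albino; none are. The unknown parent is most likely homozygous dominant (BB).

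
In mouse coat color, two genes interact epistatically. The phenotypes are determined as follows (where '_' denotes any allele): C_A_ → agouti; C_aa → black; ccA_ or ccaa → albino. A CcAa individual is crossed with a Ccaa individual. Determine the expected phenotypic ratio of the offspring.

Cross: CcAa × Ccaa — consider each gene separately:
C gene: Cc × Cc → 1 CC, 2 Cc, 1 cc → 3 C_ : 1 cc (out of 4)
A gene: Aa × aa → 2 Aa, 2 aa → 2 A_ : 2 aa (out of 4)
Genotype classes (out of 4 × 4 = 16): C_A_ = 3×2 = 6; C_aa = 3×2 = 6; ccA_ = 1×2 = 2; ccaa = 1×2 = 2
Apply the phenotype rules: C_A_ (6) → agouti; C_aa (6) → black; ccA_ (2) + ccaa (2) → albino
Phenotype counts (out of 16): 6 agouti, 6 black, 4 albino
Ratio: 3 agouti : 3 black : 2 albino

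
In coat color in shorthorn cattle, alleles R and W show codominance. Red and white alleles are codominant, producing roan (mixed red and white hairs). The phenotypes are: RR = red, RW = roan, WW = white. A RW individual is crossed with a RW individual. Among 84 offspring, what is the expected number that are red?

Punnett square for RW × RW:
Offspring genotypes: 1 RR, 2 RW, 1 WW
Phenotype counts: 1 red, 2 roan, 1 white
red: 1 out of 4 → fraction 1/4
Expected count = 1/4 × 84 = 21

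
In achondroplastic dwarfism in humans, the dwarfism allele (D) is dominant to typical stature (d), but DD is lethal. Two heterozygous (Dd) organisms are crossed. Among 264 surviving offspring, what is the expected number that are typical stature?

Cross: Dd × Dd
Punnett square offspring (before lethality): 1 DD, 2 Dd, 1 dd
The DD genotype is lethal (embryos die); surviving offspring: 2 Dd, 1 dd
typical stature: 1 out of 3 → fraction 1/3
Expected count = 1/3 × 264 = 88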